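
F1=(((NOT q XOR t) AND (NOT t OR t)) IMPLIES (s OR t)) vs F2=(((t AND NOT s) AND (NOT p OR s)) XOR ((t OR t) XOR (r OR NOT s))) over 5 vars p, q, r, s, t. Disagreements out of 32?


F1 = (((NOT q XOR t) AND (NOT t OR t)) IMPLIES (s OR t))
F2 = (((t AND NOT s) AND (NOT p OR s)) XOR ((t OR t) XOR (r OR NOT s)))
Evaluate both on each of 32 rows (bits = p,q,r,s,t):
  row 0 [00000]: F1=0 F2=1 (differ) -> 1
  row 1 [00001]: F1=1 F2=1 -> 0
  row 2 [00010]: F1=1 F2=0 (differ) -> 1
  row 3 [00011]: F1=1 F2=1 -> 0
  row 4 [00100]: F1=0 F2=1 (differ) -> 1
  row 5 [00101]: F1=1 F2=1 -> 0
  row 6 [00110]: F1=1 F2=1 -> 0
  row 7 [00111]: F1=1 F2=0 (differ) -> 1
  row 8 [01000]: F1=1 F2=1 -> 0
  row 9 [01001]: F1=1 F2=1 -> 0
  row 10 [01010]: F1=1 F2=0 (differ) -> 1
  row 11 [01011]: F1=1 F2=1 -> 0
  row 12 [01100]: F1=1 F2=1 -> 0
  row 13 [01101]: F1=1 F2=1 -> 0
  row 14 [01110]: F1=1 F2=1 -> 0
  row 15 [01111]: F1=1 F2=0 (differ) -> 1
  row 16 [10000]: F1=0 F2=1 (differ) -> 1
  row 17 [10001]: F1=1 F2=0 (differ) -> 1
  row 18 [10010]: F1=1 F2=0 (differ) -> 1
  row 19 [10011]: F1=1 F2=1 -> 0
  row 20 [10100]: F1=0 F2=1 (differ) -> 1
  row 21 [10101]: F1=1 F2=0 (differ) -> 1
  row 22 [10110]: F1=1 F2=1 -> 0
  row 23 [10111]: F1=1 F2=0 (differ) -> 1
  row 24 [11000]: F1=1 F2=1 -> 0
  row 25 [11001]: F1=1 F2=0 (differ) -> 1
  row 26 [11010]: F1=1 F2=0 (differ) -> 1
  row 27 [11011]: F1=1 F2=1 -> 0
  row 28 [11100]: F1=1 F2=1 -> 0
  row 29 [11101]: F1=1 F2=0 (differ) -> 1
  row 30 [11110]: F1=1 F2=1 -> 0
  row 31 [11111]: F1=1 F2=0 (differ) -> 1
Full result column, 8 rows per line (p,q fixed per line; r,s,t runs 000..111 left to right):
  rows 0-7 [p,q=00]: 10101001  (ones: 4)
  rows 8-15 [p,q=01]: 00100001  (ones: 2)
  rows 16-23 [p,q=10]: 11101101  (ones: 6)
  rows 24-31 [p,q=11]: 01100101  (ones: 4)
Disagreements = 4+2+6+4 = 16

16


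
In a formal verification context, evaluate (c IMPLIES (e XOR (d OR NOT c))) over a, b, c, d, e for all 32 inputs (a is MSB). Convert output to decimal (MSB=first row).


Formula: (c IMPLIES (e XOR (d OR NOT c))) over a, b, c, d, e (32 rows)
Evaluate each row (bits = a,b,c,d,e, MSB first):
  row 0 [00000]: (0 IMPLIES (0 XOR (0 OR NOT 0))) -> 1
  row 1 [00001]: (0 IMPLIES (1 XOR (0 OR NOT 0))) -> 1
  row 2 [00010]: (0 IMPLIES (0 XOR (1 OR NOT 0))) -> 1
  row 3 [00011]: (0 IMPLIES (1 XOR (1 OR NOT 0))) -> 1
  row 4 [00100]: (1 IMPLIES (0 XOR (0 OR NOT 1))) -> 0
  row 5 [00101]: (1 IMPLIES (1 XOR (0 OR NOT 1))) -> 1
  row 6 [00110]: (1 IMPLIES (0 XOR (1 OR NOT 1))) -> 1
  row 7 [00111]: (1 IMPLIES (1 XOR (1 OR NOT 1))) -> 0
  row 8 [01000]: (0 IMPLIES (0 XOR (0 OR NOT 0))) -> 1
  row 9 [01001]: (0 IMPLIES (1 XOR (0 OR NOT 0))) -> 1
  row 10 [01010]: (0 IMPLIES (0 XOR (1 OR NOT 0))) -> 1
  row 11 [01011]: (0 IMPLIES (1 XOR (1 OR NOT 0))) -> 1
  row 12 [01100]: (1 IMPLIES (0 XOR (0 OR NOT 1))) -> 0
  row 13 [01101]: (1 IMPLIES (1 XOR (0 OR NOT 1))) -> 1
  row 14 [01110]: (1 IMPLIES (0 XOR (1 OR NOT 1))) -> 1
  row 15 [01111]: (1 IMPLIES (1 XOR (1 OR NOT 1))) -> 0
  row 16 [10000]: (0 IMPLIES (0 XOR (0 OR NOT 0))) -> 1
  row 17 [10001]: (0 IMPLIES (1 XOR (0 OR NOT 0))) -> 1
  row 18 [10010]: (0 IMPLIES (0 XOR (1 OR NOT 0))) -> 1
  row 19 [10011]: (0 IMPLIES (1 XOR (1 OR NOT 0))) -> 1
  row 20 [10100]: (1 IMPLIES (0 XOR (0 OR NOT 1))) -> 0
  row 21 [10101]: (1 IMPLIES (1 XOR (0 OR NOT 1))) -> 1
  row 22 [10110]: (1 IMPLIES (0 XOR (1 OR NOT 1))) -> 1
  row 23 [10111]: (1 IMPLIES (1 XOR (1 OR NOT 1))) -> 0
  row 24 [11000]: (0 IMPLIES (0 XOR (0 OR NOT 0))) -> 1
  row 25 [11001]: (0 IMPLIES (1 XOR (0 OR NOT 0))) -> 1
  row 26 [11010]: (0 IMPLIES (0 XOR (1 OR NOT 0))) -> 1
  row 27 [11011]: (0 IMPLIES (1 XOR (1 OR NOT 0))) -> 1
  row 28 [11100]: (1 IMPLIES (0 XOR (0 OR NOT 1))) -> 0
  row 29 [11101]: (1 IMPLIES (1 XOR (0 OR NOT 1))) -> 1
  row 30 [11110]: (1 IMPLIES (0 XOR (1 OR NOT 1))) -> 1
  row 31 [11111]: (1 IMPLIES (1 XOR (1 OR NOT 1))) -> 0
Full result column, 4 rows per line (a,b,c fixed per line; d,e runs 00..11 left to right):
  rows 0-3 [a,b,c=000]: 1111  = hex F
  rows 4-7 [a,b,c=001]: 0110  = hex 6
  rows 8-11 [a,b,c=010]: 1111  = hex F
  rows 12-15 [a,b,c=011]: 0110  = hex 6
  rows 16-19 [a,b,c=100]: 1111  = hex F
  rows 20-23 [a,b,c=101]: 0110  = hex 6
  rows 24-27 [a,b,c=110]: 1111  = hex F
  rows 28-31 [a,b,c=111]: 0110  = hex 6
Output column (row 0 .. row 31) = 11110110111101101111011011110110
Output column grouped in 4s = 1111 0110 1111 0110 1111 0110 1111 0110 = 0xF6F6F6F6
Convert to decimal digit by digit (value = value*16 + digit):
  F -> 15
  15*16 + 6 = 246
  246*16 + 15 (F) = 3951
  3951*16 + 6 = 63222
  63222*16 + 15 (F) = 1011567
  1011567*16 + 6 = 16185078
  16185078*16 + 15 (F) = 258961263
  258961263*16 + 6 = 4143380214
Decimal = 4143380214

4143380214


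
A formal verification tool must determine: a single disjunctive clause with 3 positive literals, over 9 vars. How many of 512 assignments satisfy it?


Step 1: Total=2^9=512
Step 2: Unsat when all 3 false: 2^6=64
Step 3: Sat=512-64=448

448


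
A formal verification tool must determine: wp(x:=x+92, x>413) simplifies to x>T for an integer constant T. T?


Formula: wp(x:=E, P) = P[E/x] (substitute E for x in postcondition)
Step 1: Postcondition: x>413
Step 2: Substitute x+92 for x: x+92>413
Step 3: Solve for x: x > 413-92 = 321

321


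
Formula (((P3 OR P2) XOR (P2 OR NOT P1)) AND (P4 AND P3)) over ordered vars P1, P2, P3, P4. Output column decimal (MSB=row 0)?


Formula: (((P3 OR P2) XOR (P2 OR NOT P1)) AND (P4 AND P3)) over P1, P2, P3, P4 (16 rows)
Evaluate each row (bits = P1,P2,P3,P4, MSB first):
  row 0 [0000]: (((0 OR 0) XOR (0 OR NOT 0)) AND (0 AND 0)) -> 0
  row 1 [0001]: (((0 OR 0) XOR (0 OR NOT 0)) AND (1 AND 0)) -> 0
  row 2 [0010]: (((1 OR 0) XOR (0 OR NOT 0)) AND (0 AND 1)) -> 0
  row 3 [0011]: (((1 OR 0) XOR (0 OR NOT 0)) AND (1 AND 1)) -> 0
  row 4 [0100]: (((0 OR 1) XOR (1 OR NOT 0)) AND (0 AND 0)) -> 0
  row 5 [0101]: (((0 OR 1) XOR (1 OR NOT 0)) AND (1 AND 0)) -> 0
  row 6 [0110]: (((1 OR 1) XOR (1 OR NOT 0)) AND (0 AND 1)) -> 0
  row 7 [0111]: (((1 OR 1) XOR (1 OR NOT 0)) AND (1 AND 1)) -> 0
  row 8 [1000]: (((0 OR 0) XOR (0 OR NOT 1)) AND (0 AND 0)) -> 0
  row 9 [1001]: (((0 OR 0) XOR (0 OR NOT 1)) AND (1 AND 0)) -> 0
  row 10 [1010]: (((1 OR 0) XOR (0 OR NOT 1)) AND (0 AND 1)) -> 0
  row 11 [1011]: (((1 OR 0) XOR (0 OR NOT 1)) AND (1 AND 1)) -> 1
  row 12 [1100]: (((0 OR 1) XOR (1 OR NOT 1)) AND (0 AND 0)) -> 0
  row 13 [1101]: (((0 OR 1) XOR (1 OR NOT 1)) AND (1 AND 0)) -> 0
  row 14 [1110]: (((1 OR 1) XOR (1 OR NOT 1)) AND (0 AND 1)) -> 0
  row 15 [1111]: (((1 OR 1) XOR (1 OR NOT 1)) AND (1 AND 1)) -> 0
Full result column, 4 rows per line (P1,P2 fixed per line; P3,P4 runs 00..11 left to right):
  rows 0-3 [P1,P2=00]: 0000  = hex 0
  rows 4-7 [P1,P2=01]: 0000  = hex 0
  rows 8-11 [P1,P2=10]: 0001  = hex 1
  rows 12-15 [P1,P2=11]: 0000  = hex 0
Output column (row 0 .. row 15) = 0000000000010000
Output column grouped in 4s = 0000 0000 0001 0000 = 0x0010
Convert to decimal digit by digit (value = value*16 + digit):
  0 -> 0
  0*16 + 0 = 0
  0*16 + 1 = 1
  1*16 + 0 = 16
Decimal = 16

16


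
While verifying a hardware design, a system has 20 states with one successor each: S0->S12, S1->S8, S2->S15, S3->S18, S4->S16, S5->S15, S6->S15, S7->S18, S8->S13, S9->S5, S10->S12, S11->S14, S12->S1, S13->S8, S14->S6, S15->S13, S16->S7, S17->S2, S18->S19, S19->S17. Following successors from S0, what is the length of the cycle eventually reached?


Trace from S0 until a state repeats:
  S0 -> S12 -> S1 -> S8 -> S13 -> S8
S8 first seen at step 3, revisited at step 5.
Cycle length = 5 - 3 = 2

2


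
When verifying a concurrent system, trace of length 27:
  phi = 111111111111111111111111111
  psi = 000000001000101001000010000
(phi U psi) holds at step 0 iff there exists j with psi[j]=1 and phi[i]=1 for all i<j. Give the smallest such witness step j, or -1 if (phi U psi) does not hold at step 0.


(phi U psi) at 0: need smallest j with psi[j]=1 and phi[i]=1 for all i in [0,j).
Scan from step 0:
  step 0: phi=1, psi=0 -> continue
  step 1: phi=1, psi=0 -> continue
  step 2: phi=1, psi=0 -> continue
  step 3: phi=1, psi=0 -> continue
  step 8: psi=1 and phi held for [0,8) -> witness found
Witness step = 8

8


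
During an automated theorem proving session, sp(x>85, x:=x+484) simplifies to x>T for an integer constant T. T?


Formula: sp(P, x:=E) = exists old_x. (x = E[old_x/x]) AND P[old_x/x] (old_x is the value of x before the assignment; eliminate old_x by solving x = E[old_x/x] for old_x)
Step 1: Precondition P: x>85, i.e. old_x > 85
Step 2: Assignment gives x = old_x + 484, so old_x = x - 484
Step 3: Substitute into P: x - 484 > 85
Step 4: Simplify: x > 85+484 = 569

569


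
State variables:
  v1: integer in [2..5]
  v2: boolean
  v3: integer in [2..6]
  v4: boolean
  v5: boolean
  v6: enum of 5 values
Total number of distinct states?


State space = product of domain sizes of all variables.
Domain sizes:
  v1 (integer in [2..5]): 4
  v2 (boolean): 2
  v3 (integer in [2..6]): 5
  v4 (boolean): 2
  v5 (boolean): 2
  v6 (enum of 5 values): 5
Product = 4 * 2 * 5 * 2 * 2 * 5 = 800

800


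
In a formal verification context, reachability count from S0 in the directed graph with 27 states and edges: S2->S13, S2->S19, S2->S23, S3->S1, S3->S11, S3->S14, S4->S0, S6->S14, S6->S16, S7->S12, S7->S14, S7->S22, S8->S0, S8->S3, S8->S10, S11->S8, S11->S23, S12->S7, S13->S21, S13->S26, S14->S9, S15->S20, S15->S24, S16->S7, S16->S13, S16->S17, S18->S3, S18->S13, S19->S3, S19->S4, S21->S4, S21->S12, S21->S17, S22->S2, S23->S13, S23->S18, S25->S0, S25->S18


BFS from S0:
  layer 0: {S0}
Reachable set: {S0}
Count = 1

1


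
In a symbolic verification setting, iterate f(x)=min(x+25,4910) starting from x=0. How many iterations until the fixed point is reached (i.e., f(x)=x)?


Step 1: x=0, cap=4910, increment=25
Step 2: x grows by 25 each step until capped at 4910; fixed point is x=4910
Step 3: iterations = ceil(4910/25) = 197

197


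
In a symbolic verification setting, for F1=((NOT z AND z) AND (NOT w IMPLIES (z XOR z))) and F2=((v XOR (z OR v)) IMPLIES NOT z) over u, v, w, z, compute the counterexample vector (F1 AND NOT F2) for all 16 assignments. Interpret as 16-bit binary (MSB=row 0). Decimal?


F1 = ((NOT z AND z) AND (NOT w IMPLIES (z XOR z)))
F2 = ((v XOR (z OR v)) IMPLIES NOT z)
Counterexample to F1=>F2 is where F1=1 and F2=0.
Evaluate each row (bits = u,v,w,z, MSB first):
  row 0 [0000]: F1=0 F2=1 -> F1&~F2 -> 0
  row 1 [0001]: F1=0 F2=0 -> F1&~F2 -> 0
  row 2 [0010]: F1=0 F2=1 -> F1&~F2 -> 0
  row 3 [0011]: F1=0 F2=0 -> F1&~F2 -> 0
  row 4 [0100]: F1=0 F2=1 -> F1&~F2 -> 0
  row 5 [0101]: F1=0 F2=1 -> F1&~F2 -> 0
  row 6 [0110]: F1=0 F2=1 -> F1&~F2 -> 0
  row 7 [0111]: F1=0 F2=1 -> F1&~F2 -> 0
  row 8 [1000]: F1=0 F2=1 -> F1&~F2 -> 0
  row 9 [1001]: F1=0 F2=0 -> F1&~F2 -> 0
  row 10 [1010]: F1=0 F2=1 -> F1&~F2 -> 0
  row 11 [1011]: F1=0 F2=0 -> F1&~F2 -> 0
  row 12 [1100]: F1=0 F2=1 -> F1&~F2 -> 0
  row 13 [1101]: F1=0 F2=1 -> F1&~F2 -> 0
  row 14 [1110]: F1=0 F2=1 -> F1&~F2 -> 0
  row 15 [1111]: F1=0 F2=1 -> F1&~F2 -> 0
Full result column, 4 rows per line (u,v fixed per line; w,z runs 00..11 left to right):
  rows 0-3 [u,v=00]: 0000  = hex 0
  rows 4-7 [u,v=01]: 0000  = hex 0
  rows 8-11 [u,v=10]: 0000  = hex 0
  rows 12-15 [u,v=11]: 0000  = hex 0
Counterexample vector (row 0 .. row 15) = 0000000000000000
Output column grouped in 4s = 0000 0000 0000 0000 = 0x0000
Convert to decimal digit by digit (value = value*16 + digit):
  0 -> 0
  0*16 + 0 = 0
  0*16 + 0 = 0
  0*16 + 0 = 0
Decimal = 0

0


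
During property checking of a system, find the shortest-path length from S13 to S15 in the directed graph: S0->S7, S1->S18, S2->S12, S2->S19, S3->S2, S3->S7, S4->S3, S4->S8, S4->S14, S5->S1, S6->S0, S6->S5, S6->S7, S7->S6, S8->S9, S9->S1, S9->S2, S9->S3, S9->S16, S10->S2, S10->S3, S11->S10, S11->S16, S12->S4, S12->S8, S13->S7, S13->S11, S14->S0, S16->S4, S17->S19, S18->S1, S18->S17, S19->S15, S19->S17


BFS layer-by-layer from S13:
  dist 0: {S13}
  dist 1: {S7, S11}
  dist 2: {S6, S10, S16}
  dist 3: {S0, S2, S3, S4, S5}
  dist 4: {S1, S8, S12, S14, S19}
  dist 5: {S9, S15, S17, S18}
  -> S15 reached at distance 5
Shortest path length = 5

5


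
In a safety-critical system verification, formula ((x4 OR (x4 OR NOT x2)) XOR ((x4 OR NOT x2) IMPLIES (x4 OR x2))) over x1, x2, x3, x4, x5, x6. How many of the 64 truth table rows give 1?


Formula: ((x4 OR (x4 OR NOT x2)) XOR ((x4 OR NOT x2) IMPLIES (x4 OR x2))) over 6 vars (64 rows)
Evaluate each row (x1, x2, x3, x4, x5, x6 as bits, MSB first):
  row 0 [000000]: ((0 OR (0 OR NOT 0)) XOR ((0 OR NOT 0) IMPLIES (0 OR 0))) -> 1
  row 1 [000001]: ((0 OR (0 OR NOT 0)) XOR ((0 OR NOT 0) IMPLIES (0 OR 0))) -> 1
  row 2 [000010]: ((0 OR (0 OR NOT 0)) XOR ((0 OR NOT 0) IMPLIES (0 OR 0))) -> 1
  row 3 [000011]: ((0 OR (0 OR NOT 0)) XOR ((0 OR NOT 0) IMPLIES (0 OR 0))) -> 1
  row 4 [000100]: ((1 OR (1 OR NOT 0)) XOR ((1 OR NOT 0) IMPLIES (1 OR 0))) -> 0
  (every remaining row is evaluated the same way; all 64 results are listed next)
Full result column, 8 rows per line (x1,x2,x3 fixed per line; x4,x5,x6 runs 000..111 left to right):
  rows 0-7 [x1,x2,x3=000]: 11110000  (ones: 4)
  rows 8-15 [x1,x2,x3=001]: 11110000  (ones: 4)
  rows 16-23 [x1,x2,x3=010]: 11110000  (ones: 4)
  rows 24-31 [x1,x2,x3=011]: 11110000  (ones: 4)
  rows 32-39 [x1,x2,x3=100]: 11110000  (ones: 4)
  rows 40-47 [x1,x2,x3=101]: 11110000  (ones: 4)
  rows 48-55 [x1,x2,x3=110]: 11110000  (ones: 4)
  rows 56-63 [x1,x2,x3=111]: 11110000  (ones: 4)
Count of 1-rows = 4+4+4+4+4+4+4+4 = 32

32


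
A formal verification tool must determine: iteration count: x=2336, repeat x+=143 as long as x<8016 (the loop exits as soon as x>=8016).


Step 1: x goes from 2336 toward 8016 by 143; the body runs while x<8016, so iterations = ceil((bound-start)/step)
Step 2: Distance=5680
Step 3: ceil(5680/143)=40

40


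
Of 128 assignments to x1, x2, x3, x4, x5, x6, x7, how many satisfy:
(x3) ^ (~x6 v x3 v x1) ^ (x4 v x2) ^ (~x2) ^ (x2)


CNF with 5 clauses over 7 vars (128 assignments).
An assignment satisfies CNF iff every clause has >=1 true literal.
Check each row (bits = x1,x2,x3,x4,x5,x6,x7; clause T/F shown):
  row 0 [0000000]: clauses=FTFTF -> 0
  row 1 [0000001]: clauses=FTFTF -> 0
  row 2 [0000010]: clauses=FFFTF -> 0
  row 3 [0000011]: clauses=FFFTF -> 0
  row 4 [0000100]: clauses=FTFTF -> 0
  (every remaining row is evaluated the same way; all 128 results are listed next)
Full result column, 8 rows per line (x1,x2,x3,x4 fixed per line; x5,x6,x7 runs 000..111 left to right):
  rows 0-7 [x1,x2,x3,x4=0000]: 00000000  (ones: 0)
  rows 8-15 [x1,x2,x3,x4=0001]: 00000000  (ones: 0)
  rows 16-23 [x1,x2,x3,x4=0010]: 00000000  (ones: 0)
  rows 24-31 [x1,x2,x3,x4=0011]: 00000000  (ones: 0)
  rows 32-39 [x1,x2,x3,x4=0100]: 00000000  (ones: 0)
  rows 40-47 [x1,x2,x3,x4=0101]: 00000000  (ones: 0)
  rows 48-55 [x1,x2,x3,x4=0110]: 00000000  (ones: 0)
  rows 56-63 [x1,x2,x3,x4=0111]: 00000000  (ones: 0)
  rows 64-71 [x1,x2,x3,x4=1000]: 00000000  (ones: 0)
  rows 72-79 [x1,x2,x3,x4=1001]: 00000000  (ones: 0)
  rows 80-87 [x1,x2,x3,x4=1010]: 00000000  (ones: 0)
  rows 88-95 [x1,x2,x3,x4=1011]: 00000000  (ones: 0)
  rows 96-103 [x1,x2,x3,x4=1100]: 00000000  (ones: 0)
  rows 104-111 [x1,x2,x3,x4=1101]: 00000000  (ones: 0)
  rows 112-119 [x1,x2,x3,x4=1110]: 00000000  (ones: 0)
  rows 120-127 [x1,x2,x3,x4=1111]: 00000000  (ones: 0)
Satisfying assignments = 0+0+0+0+0+0+0+0+0+0+0+0+0+0+0+0 = 0

0


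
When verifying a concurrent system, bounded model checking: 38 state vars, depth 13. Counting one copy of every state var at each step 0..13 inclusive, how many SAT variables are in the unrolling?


BMC unrolls to depth k, creating one copy of each state var for steps 0..k.
Step count = 13 + 1 = 14 (steps 0 through 13)
Vars per step = 38
Total = 38 * 14 = 532

532


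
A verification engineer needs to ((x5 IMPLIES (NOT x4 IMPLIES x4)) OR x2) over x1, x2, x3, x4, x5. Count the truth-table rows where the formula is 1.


Formula: ((x5 IMPLIES (NOT x4 IMPLIES x4)) OR x2) over 5 vars (32 rows)
Evaluate each row (x1, x2, x3, x4, x5 as bits, MSB first):
  row 0 [00000]: ((0 IMPLIES (NOT 0 IMPLIES 0)) OR 0) -> 1
  row 1 [00001]: ((1 IMPLIES (NOT 0 IMPLIES 0)) OR 0) -> 0
  row 2 [00010]: ((0 IMPLIES (NOT 1 IMPLIES 1)) OR 0) -> 1
  row 3 [00011]: ((1 IMPLIES (NOT 1 IMPLIES 1)) OR 0) -> 1
  row 4 [00100]: ((0 IMPLIES (NOT 0 IMPLIES 0)) OR 0) -> 1
  row 5 [00101]: ((1 IMPLIES (NOT 0 IMPLIES 0)) OR 0) -> 0
  row 6 [00110]: ((0 IMPLIES (NOT 1 IMPLIES 1)) OR 0) -> 1
  row 7 [00111]: ((1 IMPLIES (NOT 1 IMPLIES 1)) OR 0) -> 1
  row 8 [01000]: ((0 IMPLIES (NOT 0 IMPLIES 0)) OR 1) -> 1
  row 9 [01001]: ((1 IMPLIES (NOT 0 IMPLIES 0)) OR 1) -> 1
  row 10 [01010]: ((0 IMPLIES (NOT 1 IMPLIES 1)) OR 1) -> 1
  row 11 [01011]: ((1 IMPLIES (NOT 1 IMPLIES 1)) OR 1) -> 1
  row 12 [01100]: ((0 IMPLIES (NOT 0 IMPLIES 0)) OR 1) -> 1
  row 13 [01101]: ((1 IMPLIES (NOT 0 IMPLIES 0)) OR 1) -> 1
  row 14 [01110]: ((0 IMPLIES (NOT 1 IMPLIES 1)) OR 1) -> 1
  row 15 [01111]: ((1 IMPLIES (NOT 1 IMPLIES 1)) OR 1) -> 1
  row 16 [10000]: ((0 IMPLIES (NOT 0 IMPLIES 0)) OR 0) -> 1
  row 17 [10001]: ((1 IMPLIES (NOT 0 IMPLIES 0)) OR 0) -> 0
  row 18 [10010]: ((0 IMPLIES (NOT 1 IMPLIES 1)) OR 0) -> 1
  row 19 [10011]: ((1 IMPLIES (NOT 1 IMPLIES 1)) OR 0) -> 1
  row 20 [10100]: ((0 IMPLIES (NOT 0 IMPLIES 0)) OR 0) -> 1
  row 21 [10101]: ((1 IMPLIES (NOT 0 IMPLIES 0)) OR 0) -> 0
  row 22 [10110]: ((0 IMPLIES (NOT 1 IMPLIES 1)) OR 0) -> 1
  row 23 [10111]: ((1 IMPLIES (NOT 1 IMPLIES 1)) OR 0) -> 1
  row 24 [11000]: ((0 IMPLIES (NOT 0 IMPLIES 0)) OR 1) -> 1
  row 25 [11001]: ((1 IMPLIES (NOT 0 IMPLIES 0)) OR 1) -> 1
  row 26 [11010]: ((0 IMPLIES (NOT 1 IMPLIES 1)) OR 1) -> 1
  row 27 [11011]: ((1 IMPLIES (NOT 1 IMPLIES 1)) OR 1) -> 1
  row 28 [11100]: ((0 IMPLIES (NOT 0 IMPLIES 0)) OR 1) -> 1
  row 29 [11101]: ((1 IMPLIES (NOT 0 IMPLIES 0)) OR 1) -> 1
  row 30 [11110]: ((0 IMPLIES (NOT 1 IMPLIES 1)) OR 1) -> 1
  row 31 [11111]: ((1 IMPLIES (NOT 1 IMPLIES 1)) OR 1) -> 1
Full result column, 8 rows per line (x1,x2 fixed per line; x3,x4,x5 runs 000..111 left to right):
  rows 0-7 [x1,x2=00]: 10111011  (ones: 6)
  rows 8-15 [x1,x2=01]: 11111111  (ones: 8)
  rows 16-23 [x1,x2=10]: 10111011  (ones: 6)
  rows 24-31 [x1,x2=11]: 11111111  (ones: 8)
Count of 1-rows = 6+8+6+8 = 28

28


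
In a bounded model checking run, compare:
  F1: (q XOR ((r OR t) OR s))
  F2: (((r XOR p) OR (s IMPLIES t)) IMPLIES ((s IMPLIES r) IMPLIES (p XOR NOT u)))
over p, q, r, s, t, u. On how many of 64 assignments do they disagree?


F1 = (q XOR ((r OR t) OR s))
F2 = (((r XOR p) OR (s IMPLIES t)) IMPLIES ((s IMPLIES r) IMPLIES (p XOR NOT u)))
Evaluate both on each of 64 rows (bits = p,q,r,s,t,u):
  row 0 [000000]: F1=0 F2=1 (differ) -> 1
  row 1 [000001]: F1=0 F2=0 -> 0
  row 2 [000010]: F1=1 F2=1 -> 0
  row 3 [000011]: F1=1 F2=0 (differ) -> 1
  row 4 [000100]: F1=1 F2=1 -> 0
  (every remaining row is evaluated the same way; all 64 results are listed next)
Full result column, 8 rows per line (p,q,r fixed per line; s,t,u runs 000..111 left to right):
  rows 0-7 [p,q,r=000]: 10010000  (ones: 2)
  rows 8-15 [p,q,r=001]: 01010101  (ones: 4)
  rows 16-23 [p,q,r=010]: 01101111  (ones: 6)
  rows 24-31 [p,q,r=011]: 10101010  (ones: 4)
  rows 32-39 [p,q,r=100]: 01100000  (ones: 2)
  rows 40-47 [p,q,r=101]: 10100010  (ones: 3)
  rows 48-55 [p,q,r=110]: 10011111  (ones: 6)
  rows 56-63 [p,q,r=111]: 01011101  (ones: 5)
Disagreements = 2+4+6+4+2+3+6+5 = 32

32


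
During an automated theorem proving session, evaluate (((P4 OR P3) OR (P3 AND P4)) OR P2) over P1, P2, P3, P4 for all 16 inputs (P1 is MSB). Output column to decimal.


Formula: (((P4 OR P3) OR (P3 AND P4)) OR P2) over P1, P2, P3, P4 (16 rows)
Evaluate each row (bits = P1,P2,P3,P4, MSB first):
  row 0 [0000]: (((0 OR 0) OR (0 AND 0)) OR 0) -> 0
  row 1 [0001]: (((1 OR 0) OR (0 AND 1)) OR 0) -> 1
  row 2 [0010]: (((0 OR 1) OR (1 AND 0)) OR 0) -> 1
  row 3 [0011]: (((1 OR 1) OR (1 AND 1)) OR 0) -> 1
  row 4 [0100]: (((0 OR 0) OR (0 AND 0)) OR 1) -> 1
  row 5 [0101]: (((1 OR 0) OR (0 AND 1)) OR 1) -> 1
  row 6 [0110]: (((0 OR 1) OR (1 AND 0)) OR 1) -> 1
  row 7 [0111]: (((1 OR 1) OR (1 AND 1)) OR 1) -> 1
  row 8 [1000]: (((0 OR 0) OR (0 AND 0)) OR 0) -> 0
  row 9 [1001]: (((1 OR 0) OR (0 AND 1)) OR 0) -> 1
  row 10 [1010]: (((0 OR 1) OR (1 AND 0)) OR 0) -> 1
  row 11 [1011]: (((1 OR 1) OR (1 AND 1)) OR 0) -> 1
  row 12 [1100]: (((0 OR 0) OR (0 AND 0)) OR 1) -> 1
  row 13 [1101]: (((1 OR 0) OR (0 AND 1)) OR 1) -> 1
  row 14 [1110]: (((0 OR 1) OR (1 AND 0)) OR 1) -> 1
  row 15 [1111]: (((1 OR 1) OR (1 AND 1)) OR 1) -> 1
Full result column, 4 rows per line (P1,P2 fixed per line; P3,P4 runs 00..11 left to right):
  rows 0-3 [P1,P2=00]: 0111  = hex 7
  rows 4-7 [P1,P2=01]: 1111  = hex F
  rows 8-11 [P1,P2=10]: 0111  = hex 7
  rows 12-15 [P1,P2=11]: 1111  = hex F
Output column (row 0 .. row 15) = 0111111101111111
Output column grouped in 4s = 0111 1111 0111 1111 = 0x7F7F
Convert to decimal digit by digit (value = value*16 + digit):
  7 -> 7
  7*16 + 15 (F) = 127
  127*16 + 7 = 2039
  2039*16 + 15 (F) = 32639
Decimal = 32639

32639


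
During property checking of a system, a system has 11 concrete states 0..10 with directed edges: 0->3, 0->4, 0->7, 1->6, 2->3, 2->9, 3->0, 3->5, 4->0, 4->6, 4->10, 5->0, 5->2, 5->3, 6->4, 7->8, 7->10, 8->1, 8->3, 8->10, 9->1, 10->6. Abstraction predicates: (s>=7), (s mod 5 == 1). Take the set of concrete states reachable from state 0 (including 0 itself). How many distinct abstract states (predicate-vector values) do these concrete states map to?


BFS from 0:
Concrete reachable: {0, 1, 2, 3, 4, 5, 6, 7, 8, 9, 10}
Abstract via predicates (s>=7), (s mod 5 == 1):
  (0,0) <- {0, 2, 3, 4, 5}
  (0,1) <- {1, 6}
  (1,0) <- {7, 8, 9, 10}
Distinct abstract states = 3

3


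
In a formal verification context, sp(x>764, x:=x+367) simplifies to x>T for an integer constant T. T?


Formula: sp(P, x:=E) = exists old_x. (x = E[old_x/x]) AND P[old_x/x] (old_x is the value of x before the assignment; eliminate old_x by solving x = E[old_x/x] for old_x)
Step 1: Precondition P: x>764, i.e. old_x > 764
Step 2: Assignment gives x = old_x + 367, so old_x = x - 367
Step 3: Substitute into P: x - 367 > 764
Step 4: Simplify: x > 764+367 = 1131

1131


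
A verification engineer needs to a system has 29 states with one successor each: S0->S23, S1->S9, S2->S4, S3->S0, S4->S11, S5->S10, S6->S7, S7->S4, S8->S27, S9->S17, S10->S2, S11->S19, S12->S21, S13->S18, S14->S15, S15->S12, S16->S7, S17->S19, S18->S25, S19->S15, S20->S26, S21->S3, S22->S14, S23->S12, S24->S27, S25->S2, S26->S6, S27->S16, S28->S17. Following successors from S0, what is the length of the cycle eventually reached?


Trace from S0 until a state repeats:
  S0 -> S23 -> S12 -> S21 -> S3 -> S0
S0 first seen at step 0, revisited at step 5.
Cycle length = 5 - 0 = 5

5


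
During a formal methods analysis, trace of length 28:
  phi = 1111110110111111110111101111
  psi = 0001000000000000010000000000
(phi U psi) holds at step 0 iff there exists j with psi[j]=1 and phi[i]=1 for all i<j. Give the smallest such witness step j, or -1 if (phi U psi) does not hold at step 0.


(phi U psi) at 0: need smallest j with psi[j]=1 and phi[i]=1 for all i in [0,j).
Scan from step 0:
  step 0: phi=1, psi=0 -> continue
  step 1: phi=1, psi=0 -> continue
  step 2: phi=1, psi=0 -> continue
  step 3: psi=1 and phi held for [0,3) -> witness found
Witness step = 3

3


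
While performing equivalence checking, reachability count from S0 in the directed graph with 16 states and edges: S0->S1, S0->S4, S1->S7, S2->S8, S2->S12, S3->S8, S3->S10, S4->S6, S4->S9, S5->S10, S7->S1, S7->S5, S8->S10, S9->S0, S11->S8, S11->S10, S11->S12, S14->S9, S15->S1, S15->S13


BFS from S0:
  layer 0: {S0}
  layer 1: {S1, S4}
  layer 2: {S6, S7, S9}
  layer 3: {S5}
  layer 4: {S10}
Reachable set: {S0, S1, S4, S5, S6, S7, S9, S10}
Count = 8

8


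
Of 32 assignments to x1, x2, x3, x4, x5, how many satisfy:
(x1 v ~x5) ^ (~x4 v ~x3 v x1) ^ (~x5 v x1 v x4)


CNF with 3 clauses over 5 vars (32 assignments).
An assignment satisfies CNF iff every clause has >=1 true literal.
Check each row (bits = x1,x2,x3,x4,x5; clause T/F shown):
  row 0 [00000]: clauses=TTT -> 1
  row 1 [00001]: clauses=FTF -> 0
  row 2 [00010]: clauses=TTT -> 1
  row 3 [00011]: clauses=FTT -> 0
  row 4 [00100]: clauses=TTT -> 1
  row 5 [00101]: clauses=FTF -> 0
  row 6 [00110]: clauses=TFT -> 0
  row 7 [00111]: clauses=FFT -> 0
  row 8 [01000]: clauses=TTT -> 1
  row 9 [01001]: clauses=FTF -> 0
  row 10 [01010]: clauses=TTT -> 1
  row 11 [01011]: clauses=FTT -> 0
  row 12 [01100]: clauses=TTT -> 1
  row 13 [01101]: clauses=FTF -> 0
  row 14 [01110]: clauses=TFT -> 0
  row 15 [01111]: clauses=FFT -> 0
  row 16 [10000]: clauses=TTT -> 1
  row 17 [10001]: clauses=TTT -> 1
  row 18 [10010]: clauses=TTT -> 1
  row 19 [10011]: clauses=TTT -> 1
  row 20 [10100]: clauses=TTT -> 1
  row 21 [10101]: clauses=TTT -> 1
  row 22 [10110]: clauses=TTT -> 1
  row 23 [10111]: clauses=TTT -> 1
  row 24 [11000]: clauses=TTT -> 1
  row 25 [11001]: clauses=TTT -> 1
  row 26 [11010]: clauses=TTT -> 1
  row 27 [11011]: clauses=TTT -> 1
  row 28 [11100]: clauses=TTT -> 1
  row 29 [11101]: clauses=TTT -> 1
  row 30 [11110]: clauses=TTT -> 1
  row 31 [11111]: clauses=TTT -> 1
Full result column, 8 rows per line (x1,x2 fixed per line; x3,x4,x5 runs 000..111 left to right):
  rows 0-7 [x1,x2=00]: 10101000  (ones: 3)
  rows 8-15 [x1,x2=01]: 10101000  (ones: 3)
  rows 16-23 [x1,x2=10]: 11111111  (ones: 8)
  rows 24-31 [x1,x2=11]: 11111111  (ones: 8)
Satisfying assignments = 3+3+8+8 = 22

22


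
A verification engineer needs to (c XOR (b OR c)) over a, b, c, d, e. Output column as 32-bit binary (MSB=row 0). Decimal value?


Formula: (c XOR (b OR c)) over a, b, c, d, e (32 rows)
Evaluate each row (bits = a,b,c,d,e, MSB first):
  row 0 [00000]: (0 XOR (0 OR 0)) -> 0
  row 1 [00001]: (0 XOR (0 OR 0)) -> 0
  row 2 [00010]: (0 XOR (0 OR 0)) -> 0
  row 3 [00011]: (0 XOR (0 OR 0)) -> 0
  row 4 [00100]: (1 XOR (0 OR 1)) -> 0
  row 5 [00101]: (1 XOR (0 OR 1)) -> 0
  row 6 [00110]: (1 XOR (0 OR 1)) -> 0
  row 7 [00111]: (1 XOR (0 OR 1)) -> 0
  row 8 [01000]: (0 XOR (1 OR 0)) -> 1
  row 9 [01001]: (0 XOR (1 OR 0)) -> 1
  row 10 [01010]: (0 XOR (1 OR 0)) -> 1
  row 11 [01011]: (0 XOR (1 OR 0)) -> 1
  row 12 [01100]: (1 XOR (1 OR 1)) -> 0
  row 13 [01101]: (1 XOR (1 OR 1)) -> 0
  row 14 [01110]: (1 XOR (1 OR 1)) -> 0
  row 15 [01111]: (1 XOR (1 OR 1)) -> 0
  row 16 [10000]: (0 XOR (0 OR 0)) -> 0
  row 17 [10001]: (0 XOR (0 OR 0)) -> 0
  row 18 [10010]: (0 XOR (0 OR 0)) -> 0
  row 19 [10011]: (0 XOR (0 OR 0)) -> 0
  row 20 [10100]: (1 XOR (0 OR 1)) -> 0
  row 21 [10101]: (1 XOR (0 OR 1)) -> 0
  row 22 [10110]: (1 XOR (0 OR 1)) -> 0
  row 23 [10111]: (1 XOR (0 OR 1)) -> 0
  row 24 [11000]: (0 XOR (1 OR 0)) -> 1
  row 25 [11001]: (0 XOR (1 OR 0)) -> 1
  row 26 [11010]: (0 XOR (1 OR 0)) -> 1
  row 27 [11011]: (0 XOR (1 OR 0)) -> 1
  row 28 [11100]: (1 XOR (1 OR 1)) -> 0
  row 29 [11101]: (1 XOR (1 OR 1)) -> 0
  row 30 [11110]: (1 XOR (1 OR 1)) -> 0
  row 31 [11111]: (1 XOR (1 OR 1)) -> 0
Full result column, 4 rows per line (a,b,c fixed per line; d,e runs 00..11 left to right):
  rows 0-3 [a,b,c=000]: 0000  = hex 0
  rows 4-7 [a,b,c=001]: 0000  = hex 0
  rows 8-11 [a,b,c=010]: 1111  = hex F
  rows 12-15 [a,b,c=011]: 0000  = hex 0
  rows 16-19 [a,b,c=100]: 0000  = hex 0
  rows 20-23 [a,b,c=101]: 0000  = hex 0
  rows 24-27 [a,b,c=110]: 1111  = hex F
  rows 28-31 [a,b,c=111]: 0000  = hex 0
Output column (row 0 .. row 31) = 00000000111100000000000011110000
Output column grouped in 4s = 0000 0000 1111 0000 0000 0000 1111 0000 = 0x00F000F0
Convert to decimal digit by digit (value = value*16 + digit):
  0 -> 0
  0*16 + 0 = 0
  0*16 + 15 (F) = 15
  15*16 + 0 = 240
  240*16 + 0 = 3840
  3840*16 + 0 = 61440
  61440*16 + 15 (F) = 983055
  983055*16 + 0 = 15728880
Decimal = 15728880

15728880


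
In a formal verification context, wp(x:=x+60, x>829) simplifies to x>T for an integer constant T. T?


Formula: wp(x:=E, P) = P[E/x] (substitute E for x in postcondition)
Step 1: Postcondition: x>829
Step 2: Substitute x+60 for x: x+60>829
Step 3: Solve for x: x > 829-60 = 769

769


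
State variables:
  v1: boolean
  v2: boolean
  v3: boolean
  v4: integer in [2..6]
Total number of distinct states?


State space = product of domain sizes of all variables.
Domain sizes:
  v1 (boolean): 2
  v2 (boolean): 2
  v3 (boolean): 2
  v4 (integer in [2..6]): 5
Product = 2 * 2 * 2 * 5 = 40

40


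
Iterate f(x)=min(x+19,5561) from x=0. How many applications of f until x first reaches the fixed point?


Step 1: x=0, cap=5561, increment=19
Step 2: x grows by 19 each step until capped at 5561; fixed point is x=5561
Step 3: iterations = ceil(5561/19) = 293

293


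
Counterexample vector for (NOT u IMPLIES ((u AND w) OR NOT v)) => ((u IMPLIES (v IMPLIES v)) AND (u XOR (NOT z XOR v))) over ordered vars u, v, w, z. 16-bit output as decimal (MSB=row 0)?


F1 = (NOT u IMPLIES ((u AND w) OR NOT v))
F2 = ((u IMPLIES (v IMPLIES v)) AND (u XOR (NOT z XOR v)))
Counterexample to F1=>F2 is where F1=1 and F2=0.
Evaluate each row (bits = u,v,w,z, MSB first):
  row 0 [0000]: F1=1 F2=1 -> F1&~F2 -> 0
  row 1 [0001]: F1=1 F2=0 -> F1&~F2 -> 1
  row 2 [0010]: F1=1 F2=1 -> F1&~F2 -> 0
  row 3 [0011]: F1=1 F2=0 -> F1&~F2 -> 1
  row 4 [0100]: F1=0 F2=0 -> F1&~F2 -> 0
  row 5 [0101]: F1=0 F2=1 -> F1&~F2 -> 0
  row 6 [0110]: F1=0 F2=0 -> F1&~F2 -> 0
  row 7 [0111]: F1=0 F2=1 -> F1&~F2 -> 0
  row 8 [1000]: F1=1 F2=0 -> F1&~F2 -> 1
  row 9 [1001]: F1=1 F2=1 -> F1&~F2 -> 0
  row 10 [1010]: F1=1 F2=0 -> F1&~F2 -> 1
  row 11 [1011]: F1=1 F2=1 -> F1&~F2 -> 0
  row 12 [1100]: F1=1 F2=1 -> F1&~F2 -> 0
  row 13 [1101]: F1=1 F2=0 -> F1&~F2 -> 1
  row 14 [1110]: F1=1 F2=1 -> F1&~F2 -> 0
  row 15 [1111]: F1=1 F2=0 -> F1&~F2 -> 1
Full result column, 4 rows per line (u,v fixed per line; w,z runs 00..11 left to right):
  rows 0-3 [u,v=00]: 0101  = hex 5
  rows 4-7 [u,v=01]: 0000  = hex 0
  rows 8-11 [u,v=10]: 1010  = hex A
  rows 12-15 [u,v=11]: 0101  = hex 5
Counterexample vector (row 0 .. row 15) = 0101000010100101
Output column grouped in 4s = 0101 0000 1010 0101 = 0x50A5
Convert to decimal digit by digit (value = value*16 + digit):
  5 -> 5
  5*16 + 0 = 80
  80*16 + 10 (A) = 1290
  1290*16 + 5 = 20645
Decimal = 20645

20645


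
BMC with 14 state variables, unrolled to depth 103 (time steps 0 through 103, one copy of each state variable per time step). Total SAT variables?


BMC unrolls to depth k, creating one copy of each state var for steps 0..k.
Step count = 103 + 1 = 104 (steps 0 through 103)
Vars per step = 14
Total = 14 * 104 = 1456

1456


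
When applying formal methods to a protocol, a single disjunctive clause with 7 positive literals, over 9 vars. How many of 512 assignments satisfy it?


Step 1: Total=2^9=512
Step 2: Unsat when all 7 false: 2^2=4
Step 3: Sat=512-4=508

508


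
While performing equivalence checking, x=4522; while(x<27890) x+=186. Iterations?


Step 1: x goes from 4522 toward 27890 by 186; the body runs while x<27890, so iterations = ceil((bound-start)/step)
Step 2: Distance=23368
Step 3: ceil(23368/186)=126

126


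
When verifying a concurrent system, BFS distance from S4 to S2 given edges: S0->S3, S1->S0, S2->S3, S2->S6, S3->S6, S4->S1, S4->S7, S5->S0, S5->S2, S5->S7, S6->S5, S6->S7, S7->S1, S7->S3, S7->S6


BFS layer-by-layer from S4:
  dist 0: {S4}
  dist 1: {S1, S7}
  dist 2: {S0, S3, S6}
  dist 3: {S5}
  dist 4: {S2}
  -> S2 reached at distance 4
Shortest path length = 4

4


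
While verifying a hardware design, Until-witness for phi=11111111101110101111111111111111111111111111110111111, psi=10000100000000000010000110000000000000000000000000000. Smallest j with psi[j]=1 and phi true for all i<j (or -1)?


(phi U psi) at 0: need smallest j with psi[j]=1 and phi[i]=1 for all i in [0,j).
Scan from step 0:
  step 0: psi=1 and phi held for [0,0) -> witness found
Witness step = 0

0


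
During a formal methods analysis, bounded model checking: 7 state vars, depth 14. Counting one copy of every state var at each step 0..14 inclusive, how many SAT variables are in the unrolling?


BMC unrolls to depth k, creating one copy of each state var for steps 0..k.
Step count = 14 + 1 = 15 (steps 0 through 14)
Vars per step = 7
Total = 7 * 15 = 105

105


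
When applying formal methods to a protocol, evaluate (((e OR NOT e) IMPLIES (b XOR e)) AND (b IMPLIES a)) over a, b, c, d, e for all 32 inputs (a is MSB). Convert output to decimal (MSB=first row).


Formula: (((e OR NOT e) IMPLIES (b XOR e)) AND (b IMPLIES a)) over a, b, c, d, e (32 rows)
Evaluate each row (bits = a,b,c,d,e, MSB first):
  row 0 [00000]: (((0 OR NOT 0) IMPLIES (0 XOR 0)) AND (0 IMPLIES 0)) -> 0
  row 1 [00001]: (((1 OR NOT 1) IMPLIES (0 XOR 1)) AND (0 IMPLIES 0)) -> 1
  row 2 [00010]: (((0 OR NOT 0) IMPLIES (0 XOR 0)) AND (0 IMPLIES 0)) -> 0
  row 3 [00011]: (((1 OR NOT 1) IMPLIES (0 XOR 1)) AND (0 IMPLIES 0)) -> 1
  row 4 [00100]: (((0 OR NOT 0) IMPLIES (0 XOR 0)) AND (0 IMPLIES 0)) -> 0
  row 5 [00101]: (((1 OR NOT 1) IMPLIES (0 XOR 1)) AND (0 IMPLIES 0)) -> 1
  row 6 [00110]: (((0 OR NOT 0) IMPLIES (0 XOR 0)) AND (0 IMPLIES 0)) -> 0
  row 7 [00111]: (((1 OR NOT 1) IMPLIES (0 XOR 1)) AND (0 IMPLIES 0)) -> 1
  row 8 [01000]: (((0 OR NOT 0) IMPLIES (1 XOR 0)) AND (1 IMPLIES 0)) -> 0
  row 9 [01001]: (((1 OR NOT 1) IMPLIES (1 XOR 1)) AND (1 IMPLIES 0)) -> 0
  row 10 [01010]: (((0 OR NOT 0) IMPLIES (1 XOR 0)) AND (1 IMPLIES 0)) -> 0
  row 11 [01011]: (((1 OR NOT 1) IMPLIES (1 XOR 1)) AND (1 IMPLIES 0)) -> 0
  row 12 [01100]: (((0 OR NOT 0) IMPLIES (1 XOR 0)) AND (1 IMPLIES 0)) -> 0
  row 13 [01101]: (((1 OR NOT 1) IMPLIES (1 XOR 1)) AND (1 IMPLIES 0)) -> 0
  row 14 [01110]: (((0 OR NOT 0) IMPLIES (1 XOR 0)) AND (1 IMPLIES 0)) -> 0
  row 15 [01111]: (((1 OR NOT 1) IMPLIES (1 XOR 1)) AND (1 IMPLIES 0)) -> 0
  row 16 [10000]: (((0 OR NOT 0) IMPLIES (0 XOR 0)) AND (0 IMPLIES 1)) -> 0
  row 17 [10001]: (((1 OR NOT 1) IMPLIES (0 XOR 1)) AND (0 IMPLIES 1)) -> 1
  row 18 [10010]: (((0 OR NOT 0) IMPLIES (0 XOR 0)) AND (0 IMPLIES 1)) -> 0
  row 19 [10011]: (((1 OR NOT 1) IMPLIES (0 XOR 1)) AND (0 IMPLIES 1)) -> 1
  row 20 [10100]: (((0 OR NOT 0) IMPLIES (0 XOR 0)) AND (0 IMPLIES 1)) -> 0
  row 21 [10101]: (((1 OR NOT 1) IMPLIES (0 XOR 1)) AND (0 IMPLIES 1)) -> 1
  row 22 [10110]: (((0 OR NOT 0) IMPLIES (0 XOR 0)) AND (0 IMPLIES 1)) -> 0
  row 23 [10111]: (((1 OR NOT 1) IMPLIES (0 XOR 1)) AND (0 IMPLIES 1)) -> 1
  row 24 [11000]: (((0 OR NOT 0) IMPLIES (1 XOR 0)) AND (1 IMPLIES 1)) -> 1
  row 25 [11001]: (((1 OR NOT 1) IMPLIES (1 XOR 1)) AND (1 IMPLIES 1)) -> 0
  row 26 [11010]: (((0 OR NOT 0) IMPLIES (1 XOR 0)) AND (1 IMPLIES 1)) -> 1
  row 27 [11011]: (((1 OR NOT 1) IMPLIES (1 XOR 1)) AND (1 IMPLIES 1)) -> 0
  row 28 [11100]: (((0 OR NOT 0) IMPLIES (1 XOR 0)) AND (1 IMPLIES 1)) -> 1
  row 29 [11101]: (((1 OR NOT 1) IMPLIES (1 XOR 1)) AND (1 IMPLIES 1)) -> 0
  row 30 [11110]: (((0 OR NOT 0) IMPLIES (1 XOR 0)) AND (1 IMPLIES 1)) -> 1
  row 31 [11111]: (((1 OR NOT 1) IMPLIES (1 XOR 1)) AND (1 IMPLIES 1)) -> 0
Full result column, 4 rows per line (a,b,c fixed per line; d,e runs 00..11 left to right):
  rows 0-3 [a,b,c=000]: 0101  = hex 5
  rows 4-7 [a,b,c=001]: 0101  = hex 5
  rows 8-11 [a,b,c=010]: 0000  = hex 0
  rows 12-15 [a,b,c=011]: 0000  = hex 0
  rows 16-19 [a,b,c=100]: 0101  = hex 5
  rows 20-23 [a,b,c=101]: 0101  = hex 5
  rows 24-27 [a,b,c=110]: 1010  = hex A
  rows 28-31 [a,b,c=111]: 1010  = hex A
Output column (row 0 .. row 31) = 01010101000000000101010110101010
Output column grouped in 4s = 0101 0101 0000 0000 0101 0101 1010 1010 = 0x550055AA
Convert to decimal digit by digit (value = value*16 + digit):
  5 -> 5
  5*16 + 5 = 85
  85*16 + 0 = 1360
  1360*16 + 0 = 21760
  21760*16 + 5 = 348165
  348165*16 + 5 = 5570645
  5570645*16 + 10 (A) = 89130330
  89130330*16 + 10 (A) = 1426085290
Decimal = 1426085290

1426085290


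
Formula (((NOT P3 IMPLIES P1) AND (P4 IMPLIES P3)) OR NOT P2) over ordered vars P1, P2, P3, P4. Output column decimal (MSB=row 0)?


Formula: (((NOT P3 IMPLIES P1) AND (P4 IMPLIES P3)) OR NOT P2) over P1, P2, P3, P4 (16 rows)
Evaluate each row (bits = P1,P2,P3,P4, MSB first):
  row 0 [0000]: (((NOT 0 IMPLIES 0) AND (0 IMPLIES 0)) OR NOT 0) -> 1
  row 1 [0001]: (((NOT 0 IMPLIES 0) AND (1 IMPLIES 0)) OR NOT 0) -> 1
  row 2 [0010]: (((NOT 1 IMPLIES 0) AND (0 IMPLIES 1)) OR NOT 0) -> 1
  row 3 [0011]: (((NOT 1 IMPLIES 0) AND (1 IMPLIES 1)) OR NOT 0) -> 1
  row 4 [0100]: (((NOT 0 IMPLIES 0) AND (0 IMPLIES 0)) OR NOT 1) -> 0
  row 5 [0101]: (((NOT 0 IMPLIES 0) AND (1 IMPLIES 0)) OR NOT 1) -> 0
  row 6 [0110]: (((NOT 1 IMPLIES 0) AND (0 IMPLIES 1)) OR NOT 1) -> 1
  row 7 [0111]: (((NOT 1 IMPLIES 0) AND (1 IMPLIES 1)) OR NOT 1) -> 1
  row 8 [1000]: (((NOT 0 IMPLIES 1) AND (0 IMPLIES 0)) OR NOT 0) -> 1
  row 9 [1001]: (((NOT 0 IMPLIES 1) AND (1 IMPLIES 0)) OR NOT 0) -> 1
  row 10 [1010]: (((NOT 1 IMPLIES 1) AND (0 IMPLIES 1)) OR NOT 0) -> 1
  row 11 [1011]: (((NOT 1 IMPLIES 1) AND (1 IMPLIES 1)) OR NOT 0) -> 1
  row 12 [1100]: (((NOT 0 IMPLIES 1) AND (0 IMPLIES 0)) OR NOT 1) -> 1
  row 13 [1101]: (((NOT 0 IMPLIES 1) AND (1 IMPLIES 0)) OR NOT 1) -> 0
  row 14 [1110]: (((NOT 1 IMPLIES 1) AND (0 IMPLIES 1)) OR NOT 1) -> 1
  row 15 [1111]: (((NOT 1 IMPLIES 1) AND (1 IMPLIES 1)) OR NOT 1) -> 1
Full result column, 4 rows per line (P1,P2 fixed per line; P3,P4 runs 00..11 left to right):
  rows 0-3 [P1,P2=00]: 1111  = hex F
  rows 4-7 [P1,P2=01]: 0011  = hex 3
  rows 8-11 [P1,P2=10]: 1111  = hex F
  rows 12-15 [P1,P2=11]: 1011  = hex B
Output column (row 0 .. row 15) = 1111001111111011
Output column grouped in 4s = 1111 0011 1111 1011 = 0xF3FB
Convert to decimal digit by digit (value = value*16 + digit):
  F -> 15
  15*16 + 3 = 243
  243*16 + 15 (F) = 3903
  3903*16 + 11 (B) = 62459
Decimal = 62459

62459


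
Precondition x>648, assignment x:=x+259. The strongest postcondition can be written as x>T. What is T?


Formula: sp(P, x:=E) = exists old_x. (x = E[old_x/x]) AND P[old_x/x] (old_x is the value of x before the assignment; eliminate old_x by solving x = E[old_x/x] for old_x)
Step 1: Precondition P: x>648, i.e. old_x > 648
Step 2: Assignment gives x = old_x + 259, so old_x = x - 259
Step 3: Substitute into P: x - 259 > 648
Step 4: Simplify: x > 648+259 = 907

907


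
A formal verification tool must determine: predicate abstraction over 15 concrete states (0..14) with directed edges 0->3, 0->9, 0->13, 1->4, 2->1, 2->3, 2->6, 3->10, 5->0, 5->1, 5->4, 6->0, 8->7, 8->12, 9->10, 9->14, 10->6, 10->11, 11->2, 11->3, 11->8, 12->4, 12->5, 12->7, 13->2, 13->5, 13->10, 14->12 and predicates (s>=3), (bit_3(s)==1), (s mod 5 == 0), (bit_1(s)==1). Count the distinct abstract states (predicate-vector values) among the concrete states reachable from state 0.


BFS from 0:
Concrete reachable: {0, 1, 2, 3, 4, 5, 6, 7, 8, 9, 10, 11, 12, 13, 14}
Abstract via predicates (s>=3), (bit_3(s)==1), (s mod 5 == 0), (bit_1(s)==1):
  (0,0,0,0) <- {1}
  (0,0,0,1) <- {2}
  (0,0,1,0) <- {0}
  (1,0,0,0) <- {4}
  (1,0,0,1) <- {3, 6, 7}
  (1,0,1,0) <- {5}
  (1,1,0,0) <- {8, 9, 12, 13}
  (1,1,0,1) <- {11, 14}
  (1,1,1,1) <- {10}
Distinct abstract states = 9

9


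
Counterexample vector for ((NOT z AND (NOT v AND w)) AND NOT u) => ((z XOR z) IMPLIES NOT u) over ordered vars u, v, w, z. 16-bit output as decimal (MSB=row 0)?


F1 = ((NOT z AND (NOT v AND w)) AND NOT u)
F2 = ((z XOR z) IMPLIES NOT u)
Counterexample to F1=>F2 is where F1=1 and F2=0.
Evaluate each row (bits = u,v,w,z, MSB first):
  row 0 [0000]: F1=0 F2=1 -> F1&~F2 -> 0
  row 1 [0001]: F1=0 F2=1 -> F1&~F2 -> 0
  row 2 [0010]: F1=1 F2=1 -> F1&~F2 -> 0
  row 3 [0011]: F1=0 F2=1 -> F1&~F2 -> 0
  row 4 [0100]: F1=0 F2=1 -> F1&~F2 -> 0
  row 5 [0101]: F1=0 F2=1 -> F1&~F2 -> 0
  row 6 [0110]: F1=0 F2=1 -> F1&~F2 -> 0
  row 7 [0111]: F1=0 F2=1 -> F1&~F2 -> 0
  row 8 [1000]: F1=0 F2=1 -> F1&~F2 -> 0
  row 9 [1001]: F1=0 F2=1 -> F1&~F2 -> 0
  row 10 [1010]: F1=0 F2=1 -> F1&~F2 -> 0
  row 11 [1011]: F1=0 F2=1 -> F1&~F2 -> 0
  row 12 [1100]: F1=0 F2=1 -> F1&~F2 -> 0
  row 13 [1101]: F1=0 F2=1 -> F1&~F2 -> 0
  row 14 [1110]: F1=0 F2=1 -> F1&~F2 -> 0
  row 15 [1111]: F1=0 F2=1 -> F1&~F2 -> 0
Full result column, 4 rows per line (u,v fixed per line; w,z runs 00..11 left to right):
  rows 0-3 [u,v=00]: 0000  = hex 0
  rows 4-7 [u,v=01]: 0000  = hex 0
  rows 8-11 [u,v=10]: 0000  = hex 0
  rows 12-15 [u,v=11]: 0000  = hex 0
Counterexample vector (row 0 .. row 15) = 0000000000000000
Output column grouped in 4s = 0000 0000 0000 0000 = 0x0000
Convert to decimal digit by digit (value = value*16 + digit):
  0 -> 0
  0*16 + 0 = 0
  0*16 + 0 = 0
  0*16 + 0 = 0
Decimal = 0

0
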